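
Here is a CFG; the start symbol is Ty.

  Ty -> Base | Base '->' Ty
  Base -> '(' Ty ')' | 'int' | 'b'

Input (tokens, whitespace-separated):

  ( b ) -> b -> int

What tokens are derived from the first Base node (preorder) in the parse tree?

( b )

[Ty [Base ( [Ty [Base b]] )] -> [Ty [Base b] -> [Ty [Base int]]]]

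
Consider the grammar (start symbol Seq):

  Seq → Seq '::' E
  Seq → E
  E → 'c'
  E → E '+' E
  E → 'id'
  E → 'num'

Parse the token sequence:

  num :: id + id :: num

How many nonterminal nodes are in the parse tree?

[Seq [Seq [Seq [E num]] :: [E [E id] + [E id]]] :: [E num]]

8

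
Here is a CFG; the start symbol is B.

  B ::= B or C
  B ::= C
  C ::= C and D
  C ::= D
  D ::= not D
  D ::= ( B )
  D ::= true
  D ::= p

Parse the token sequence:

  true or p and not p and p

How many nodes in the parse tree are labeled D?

5

[B [B [C [D true]]] or [C [C [C [D p]] and [D not [D p]]] and [D p]]]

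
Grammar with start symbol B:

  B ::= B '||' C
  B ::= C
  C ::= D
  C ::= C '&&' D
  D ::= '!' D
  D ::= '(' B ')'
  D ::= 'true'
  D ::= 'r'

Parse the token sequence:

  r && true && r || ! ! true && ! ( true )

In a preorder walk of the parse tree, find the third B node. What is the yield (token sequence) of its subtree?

[B [B [C [C [C [D r]] && [D true]] && [D r]]] || [C [C [D ! [D ! [D true]]]] && [D ! [D ( [B [C [D true]]] )]]]]

true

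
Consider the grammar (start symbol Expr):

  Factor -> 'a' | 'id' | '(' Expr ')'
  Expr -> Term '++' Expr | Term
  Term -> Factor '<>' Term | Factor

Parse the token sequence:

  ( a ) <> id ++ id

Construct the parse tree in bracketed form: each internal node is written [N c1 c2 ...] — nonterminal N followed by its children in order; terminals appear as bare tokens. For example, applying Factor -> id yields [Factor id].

Expr
Term ++ Expr
Factor <> Term ++ Expr
( Expr ) <> Term ++ Expr
( Term ) <> Term ++ Expr
( Factor ) <> Term ++ Expr
( a ) <> Term ++ Expr
( a ) <> Factor ++ Expr
( a ) <> id ++ Expr
( a ) <> id ++ Term
( a ) <> id ++ Factor
( a ) <> id ++ id

[Expr [Term [Factor ( [Expr [Term [Factor a]]] )] <> [Term [Factor id]]] ++ [Expr [Term [Factor id]]]]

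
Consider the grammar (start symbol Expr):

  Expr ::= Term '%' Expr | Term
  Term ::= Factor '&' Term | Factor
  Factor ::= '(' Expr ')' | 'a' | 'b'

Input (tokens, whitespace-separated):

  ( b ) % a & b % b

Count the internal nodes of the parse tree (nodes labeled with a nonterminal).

[Expr [Term [Factor ( [Expr [Term [Factor b]]] )]] % [Expr [Term [Factor a] & [Term [Factor b]]] % [Expr [Term [Factor b]]]]]

14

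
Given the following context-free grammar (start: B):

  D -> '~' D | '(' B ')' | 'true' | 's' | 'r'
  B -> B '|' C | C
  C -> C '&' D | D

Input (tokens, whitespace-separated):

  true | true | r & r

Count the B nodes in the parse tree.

[B [B [B [C [D true]]] | [C [D true]]] | [C [C [D r]] & [D r]]]

3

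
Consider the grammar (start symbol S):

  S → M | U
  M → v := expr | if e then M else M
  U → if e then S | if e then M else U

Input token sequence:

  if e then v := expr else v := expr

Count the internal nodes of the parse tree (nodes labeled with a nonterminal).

4

[S [M if e then [M v := expr] else [M v := expr]]]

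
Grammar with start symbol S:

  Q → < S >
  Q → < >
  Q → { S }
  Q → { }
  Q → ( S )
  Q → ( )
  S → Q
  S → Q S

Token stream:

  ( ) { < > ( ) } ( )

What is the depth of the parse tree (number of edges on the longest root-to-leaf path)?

6

[S [Q ( )] [S [Q { [S [Q < >] [S [Q ( )]]] }] [S [Q ( )]]]]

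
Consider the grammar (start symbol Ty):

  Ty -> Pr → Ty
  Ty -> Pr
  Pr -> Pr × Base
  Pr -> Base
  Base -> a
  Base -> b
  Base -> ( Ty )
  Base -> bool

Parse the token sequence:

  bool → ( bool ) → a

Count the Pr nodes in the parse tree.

[Ty [Pr [Base bool]] → [Ty [Pr [Base ( [Ty [Pr [Base bool]]] )]] → [Ty [Pr [Base a]]]]]

4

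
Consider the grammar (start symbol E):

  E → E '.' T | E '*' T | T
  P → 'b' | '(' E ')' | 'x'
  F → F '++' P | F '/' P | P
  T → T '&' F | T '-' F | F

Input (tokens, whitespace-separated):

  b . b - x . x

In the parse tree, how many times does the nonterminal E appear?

[E [E [E [T [F [P b]]]] . [T [T [F [P b]]] - [F [P x]]]] . [T [F [P x]]]]

3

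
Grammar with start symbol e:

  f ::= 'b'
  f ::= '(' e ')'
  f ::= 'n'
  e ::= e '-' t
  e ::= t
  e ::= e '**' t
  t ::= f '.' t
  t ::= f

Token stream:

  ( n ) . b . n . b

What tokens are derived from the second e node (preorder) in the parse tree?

[e [t [f ( [e [t [f n]]] )] . [t [f b] . [t [f n] . [t [f b]]]]]]

n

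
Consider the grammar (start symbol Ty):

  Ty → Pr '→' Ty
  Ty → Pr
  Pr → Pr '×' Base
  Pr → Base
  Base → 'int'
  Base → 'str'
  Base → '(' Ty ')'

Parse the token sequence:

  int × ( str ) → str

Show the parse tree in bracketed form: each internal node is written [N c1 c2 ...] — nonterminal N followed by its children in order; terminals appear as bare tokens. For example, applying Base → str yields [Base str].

Ty
Pr → Ty
Pr × Base → Ty
Base × Base → Ty
int × Base → Ty
int × ( Ty ) → Ty
int × ( Pr ) → Ty
int × ( Base ) → Ty
int × ( str ) → Ty
int × ( str ) → Pr
int × ( str ) → Base
int × ( str ) → str

[Ty [Pr [Pr [Base int]] × [Base ( [Ty [Pr [Base str]]] )]] → [Ty [Pr [Base str]]]]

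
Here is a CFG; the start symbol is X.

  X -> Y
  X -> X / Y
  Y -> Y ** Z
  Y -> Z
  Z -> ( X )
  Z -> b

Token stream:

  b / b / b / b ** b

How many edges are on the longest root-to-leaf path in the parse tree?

6

[X [X [X [X [Y [Z b]]] / [Y [Z b]]] / [Y [Z b]]] / [Y [Y [Z b]] ** [Z b]]]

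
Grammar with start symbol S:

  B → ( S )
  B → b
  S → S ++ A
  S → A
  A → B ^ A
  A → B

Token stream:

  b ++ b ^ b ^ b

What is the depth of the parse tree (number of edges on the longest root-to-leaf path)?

[S [S [A [B b]]] ++ [A [B b] ^ [A [B b] ^ [A [B b]]]]]

5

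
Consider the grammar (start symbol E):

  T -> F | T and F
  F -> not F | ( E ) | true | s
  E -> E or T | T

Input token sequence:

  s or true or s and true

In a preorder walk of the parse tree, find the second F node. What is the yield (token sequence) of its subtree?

[E [E [E [T [F s]]] or [T [F true]]] or [T [T [F s]] and [F true]]]

true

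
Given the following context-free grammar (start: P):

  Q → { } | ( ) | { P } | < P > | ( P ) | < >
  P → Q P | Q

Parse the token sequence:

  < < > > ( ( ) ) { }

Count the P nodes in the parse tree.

[P [Q < [P [Q < >]] >] [P [Q ( [P [Q ( )]] )] [P [Q { }]]]]

5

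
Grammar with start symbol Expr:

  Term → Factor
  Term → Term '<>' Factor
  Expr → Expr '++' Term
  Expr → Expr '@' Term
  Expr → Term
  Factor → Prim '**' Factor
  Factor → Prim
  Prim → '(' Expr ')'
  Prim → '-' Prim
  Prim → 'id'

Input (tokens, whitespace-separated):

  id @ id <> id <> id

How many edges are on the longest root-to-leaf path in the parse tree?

[Expr [Expr [Term [Factor [Prim id]]]] @ [Term [Term [Term [Factor [Prim id]]] <> [Factor [Prim id]]] <> [Factor [Prim id]]]]

6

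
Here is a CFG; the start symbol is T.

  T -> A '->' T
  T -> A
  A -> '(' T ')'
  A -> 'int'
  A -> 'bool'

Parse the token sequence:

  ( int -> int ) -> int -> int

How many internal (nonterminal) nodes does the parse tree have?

[T [A ( [T [A int] -> [T [A int]]] )] -> [T [A int] -> [T [A int]]]]

10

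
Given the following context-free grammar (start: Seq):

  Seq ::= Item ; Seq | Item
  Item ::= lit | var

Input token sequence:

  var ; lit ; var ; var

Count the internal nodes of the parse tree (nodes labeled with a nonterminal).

8

[Seq [Item var] ; [Seq [Item lit] ; [Seq [Item var] ; [Seq [Item var]]]]]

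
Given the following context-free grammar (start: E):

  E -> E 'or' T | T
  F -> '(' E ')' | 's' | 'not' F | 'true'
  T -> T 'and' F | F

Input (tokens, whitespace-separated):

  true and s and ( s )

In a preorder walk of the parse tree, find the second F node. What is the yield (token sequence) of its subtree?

[E [T [T [T [F true]] and [F s]] and [F ( [E [T [F s]]] )]]]

s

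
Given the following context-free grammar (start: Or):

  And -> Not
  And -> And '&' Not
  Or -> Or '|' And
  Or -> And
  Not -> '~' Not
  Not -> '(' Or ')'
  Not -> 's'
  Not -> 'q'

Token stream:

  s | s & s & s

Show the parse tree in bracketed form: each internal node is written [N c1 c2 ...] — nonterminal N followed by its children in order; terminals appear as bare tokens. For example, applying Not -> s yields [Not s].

Or
Or | And
And | And
Not | And
s | And
s | And & Not
s | And & Not & Not
s | Not & Not & Not
s | s & Not & Not
s | s & s & Not
s | s & s & s

[Or [Or [And [Not s]]] | [And [And [And [Not s]] & [Not s]] & [Not s]]]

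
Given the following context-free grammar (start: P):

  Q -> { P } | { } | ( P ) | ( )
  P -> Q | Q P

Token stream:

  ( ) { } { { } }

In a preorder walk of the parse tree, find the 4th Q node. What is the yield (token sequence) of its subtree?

{ }

[P [Q ( )] [P [Q { }] [P [Q { [P [Q { }]] }]]]]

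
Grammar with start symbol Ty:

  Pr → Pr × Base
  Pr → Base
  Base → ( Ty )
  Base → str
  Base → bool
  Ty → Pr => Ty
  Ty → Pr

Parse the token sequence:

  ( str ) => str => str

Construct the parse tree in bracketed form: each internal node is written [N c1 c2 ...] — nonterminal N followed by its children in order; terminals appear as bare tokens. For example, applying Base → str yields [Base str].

[Ty [Pr [Base ( [Ty [Pr [Base str]]] )]] => [Ty [Pr [Base str]] => [Ty [Pr [Base str]]]]]

Ty
Pr => Ty
Base => Ty
( Ty ) => Ty
( Pr ) => Ty
( Base ) => Ty
( str ) => Ty
( str ) => Pr => Ty
( str ) => Base => Ty
( str ) => str => Ty
( str ) => str => Pr
( str ) => str => Base
( str ) => str => str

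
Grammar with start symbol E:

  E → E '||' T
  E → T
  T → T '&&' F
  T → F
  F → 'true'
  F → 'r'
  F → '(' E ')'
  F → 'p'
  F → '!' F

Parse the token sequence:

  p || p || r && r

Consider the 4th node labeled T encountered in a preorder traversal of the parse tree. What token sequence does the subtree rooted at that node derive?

r

[E [E [E [T [F p]]] || [T [F p]]] || [T [T [F r]] && [F r]]]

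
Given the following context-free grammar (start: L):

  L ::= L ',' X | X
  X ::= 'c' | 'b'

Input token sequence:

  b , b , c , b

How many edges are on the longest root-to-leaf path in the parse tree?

5

[L [L [L [L [X b]] , [X b]] , [X c]] , [X b]]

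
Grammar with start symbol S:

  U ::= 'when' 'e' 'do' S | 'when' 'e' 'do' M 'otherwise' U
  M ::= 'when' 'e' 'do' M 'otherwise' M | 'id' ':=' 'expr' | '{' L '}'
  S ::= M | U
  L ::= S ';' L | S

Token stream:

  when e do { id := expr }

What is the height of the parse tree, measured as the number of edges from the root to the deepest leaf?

7

[S [U when e do [S [M { [L [S [M id := expr]]] }]]]]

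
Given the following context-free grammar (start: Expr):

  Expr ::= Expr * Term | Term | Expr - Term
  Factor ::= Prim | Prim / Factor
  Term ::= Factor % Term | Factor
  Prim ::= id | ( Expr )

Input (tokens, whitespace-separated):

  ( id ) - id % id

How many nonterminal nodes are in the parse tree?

15

[Expr [Expr [Term [Factor [Prim ( [Expr [Term [Factor [Prim id]]]] )]]]] - [Term [Factor [Prim id]] % [Term [Factor [Prim id]]]]]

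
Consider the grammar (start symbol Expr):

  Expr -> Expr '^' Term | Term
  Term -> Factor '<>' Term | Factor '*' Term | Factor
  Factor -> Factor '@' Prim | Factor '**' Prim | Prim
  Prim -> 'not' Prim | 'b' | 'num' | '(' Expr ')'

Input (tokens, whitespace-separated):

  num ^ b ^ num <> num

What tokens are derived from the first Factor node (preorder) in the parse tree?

num

[Expr [Expr [Expr [Term [Factor [Prim num]]]] ^ [Term [Factor [Prim b]]]] ^ [Term [Factor [Prim num]] <> [Term [Factor [Prim num]]]]]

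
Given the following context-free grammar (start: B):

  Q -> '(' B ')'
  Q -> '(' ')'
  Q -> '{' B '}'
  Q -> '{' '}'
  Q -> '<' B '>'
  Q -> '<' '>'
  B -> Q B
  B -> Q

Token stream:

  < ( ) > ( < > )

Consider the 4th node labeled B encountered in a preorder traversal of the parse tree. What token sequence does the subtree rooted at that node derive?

[B [Q < [B [Q ( )]] >] [B [Q ( [B [Q < >]] )]]]

< >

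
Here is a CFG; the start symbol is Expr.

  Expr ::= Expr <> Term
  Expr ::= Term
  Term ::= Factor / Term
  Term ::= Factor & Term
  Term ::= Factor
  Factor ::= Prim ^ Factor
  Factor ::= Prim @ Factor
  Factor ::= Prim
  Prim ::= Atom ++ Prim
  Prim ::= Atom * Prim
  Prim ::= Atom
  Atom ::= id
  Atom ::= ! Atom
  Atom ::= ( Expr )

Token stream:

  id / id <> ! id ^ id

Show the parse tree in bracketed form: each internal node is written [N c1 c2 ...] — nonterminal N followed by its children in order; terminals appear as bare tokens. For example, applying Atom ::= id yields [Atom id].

Expr
Expr <> Term
Term <> Term
Factor / Term <> Term
Prim / Term <> Term
Atom / Term <> Term
id / Term <> Term
id / Factor <> Term
id / Prim <> Term
id / Atom <> Term
id / id <> Term
id / id <> Factor
id / id <> Prim ^ Factor
id / id <> Atom ^ Factor
id / id <> ! Atom ^ Factor
id / id <> ! id ^ Factor
id / id <> ! id ^ Prim
id / id <> ! id ^ Atom
id / id <> ! id ^ id

[Expr [Expr [Term [Factor [Prim [Atom id]]] / [Term [Factor [Prim [Atom id]]]]]] <> [Term [Factor [Prim [Atom ! [Atom id]]] ^ [Factor [Prim [Atom id]]]]]]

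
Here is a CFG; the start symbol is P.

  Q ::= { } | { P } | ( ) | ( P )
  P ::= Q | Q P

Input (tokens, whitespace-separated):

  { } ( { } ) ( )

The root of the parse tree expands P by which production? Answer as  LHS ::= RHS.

[P [Q { }] [P [Q ( [P [Q { }]] )] [P [Q ( )]]]]

P ::= Q P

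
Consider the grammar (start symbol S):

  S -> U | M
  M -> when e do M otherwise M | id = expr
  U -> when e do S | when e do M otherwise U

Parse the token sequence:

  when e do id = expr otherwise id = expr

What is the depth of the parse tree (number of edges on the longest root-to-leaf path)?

3

[S [M when e do [M id = expr] otherwise [M id = expr]]]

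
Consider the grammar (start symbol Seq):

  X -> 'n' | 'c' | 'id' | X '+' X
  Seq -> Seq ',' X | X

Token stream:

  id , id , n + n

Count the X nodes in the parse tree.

[Seq [Seq [Seq [X id]] , [X id]] , [X [X n] + [X n]]]

5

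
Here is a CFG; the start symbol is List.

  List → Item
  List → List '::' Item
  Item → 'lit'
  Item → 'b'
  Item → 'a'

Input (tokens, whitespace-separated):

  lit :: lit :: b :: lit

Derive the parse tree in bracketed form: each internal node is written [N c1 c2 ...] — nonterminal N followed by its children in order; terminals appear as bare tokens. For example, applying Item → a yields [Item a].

[List [List [List [List [Item lit]] :: [Item lit]] :: [Item b]] :: [Item lit]]

List
List :: Item
List :: Item :: Item
List :: Item :: Item :: Item
Item :: Item :: Item :: Item
lit :: Item :: Item :: Item
lit :: lit :: Item :: Item
lit :: lit :: b :: Item
lit :: lit :: b :: lit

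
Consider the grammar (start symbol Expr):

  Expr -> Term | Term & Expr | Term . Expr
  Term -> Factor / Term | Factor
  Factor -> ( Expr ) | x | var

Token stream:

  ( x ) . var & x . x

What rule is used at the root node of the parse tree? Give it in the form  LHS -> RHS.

Expr -> Term . Expr

[Expr [Term [Factor ( [Expr [Term [Factor x]]] )]] . [Expr [Term [Factor var]] & [Expr [Term [Factor x]] . [Expr [Term [Factor x]]]]]]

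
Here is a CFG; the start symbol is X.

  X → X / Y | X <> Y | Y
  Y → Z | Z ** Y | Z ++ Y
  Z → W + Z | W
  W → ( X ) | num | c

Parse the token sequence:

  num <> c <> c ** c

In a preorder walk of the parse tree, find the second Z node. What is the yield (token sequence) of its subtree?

c

[X [X [X [Y [Z [W num]]]] <> [Y [Z [W c]]]] <> [Y [Z [W c]] ** [Y [Z [W c]]]]]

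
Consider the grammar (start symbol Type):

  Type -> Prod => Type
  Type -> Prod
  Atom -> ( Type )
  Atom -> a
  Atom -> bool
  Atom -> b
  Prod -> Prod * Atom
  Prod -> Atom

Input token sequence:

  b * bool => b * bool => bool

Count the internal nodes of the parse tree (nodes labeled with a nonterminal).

[Type [Prod [Prod [Atom b]] * [Atom bool]] => [Type [Prod [Prod [Atom b]] * [Atom bool]] => [Type [Prod [Atom bool]]]]]

13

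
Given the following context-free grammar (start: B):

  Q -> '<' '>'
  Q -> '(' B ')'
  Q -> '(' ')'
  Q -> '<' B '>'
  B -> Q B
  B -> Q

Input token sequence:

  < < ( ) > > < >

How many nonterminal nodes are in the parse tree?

8

[B [Q < [B [Q < [B [Q ( )]] >]] >] [B [Q < >]]]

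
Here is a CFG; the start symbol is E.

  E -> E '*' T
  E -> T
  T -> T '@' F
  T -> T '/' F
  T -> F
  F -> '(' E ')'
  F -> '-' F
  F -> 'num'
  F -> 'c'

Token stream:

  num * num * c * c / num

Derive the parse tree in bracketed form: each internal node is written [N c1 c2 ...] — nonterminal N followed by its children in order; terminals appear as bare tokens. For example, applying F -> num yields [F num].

E
E * T
E * T * T
E * T * T * T
T * T * T * T
F * T * T * T
num * T * T * T
num * F * T * T
num * num * T * T
num * num * F * T
num * num * c * T
num * num * c * T / F
num * num * c * F / F
num * num * c * c / F
num * num * c * c / num

[E [E [E [E [T [F num]]] * [T [F num]]] * [T [F c]]] * [T [T [F c]] / [F num]]]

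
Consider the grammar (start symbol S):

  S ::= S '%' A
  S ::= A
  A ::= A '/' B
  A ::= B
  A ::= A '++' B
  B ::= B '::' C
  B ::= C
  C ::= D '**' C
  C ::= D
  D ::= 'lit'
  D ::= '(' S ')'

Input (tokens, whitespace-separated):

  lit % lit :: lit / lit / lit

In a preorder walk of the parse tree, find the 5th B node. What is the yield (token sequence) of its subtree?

lit

[S [S [A [B [C [D lit]]]]] % [A [A [A [B [B [C [D lit]]] :: [C [D lit]]]] / [B [C [D lit]]]] / [B [C [D lit]]]]]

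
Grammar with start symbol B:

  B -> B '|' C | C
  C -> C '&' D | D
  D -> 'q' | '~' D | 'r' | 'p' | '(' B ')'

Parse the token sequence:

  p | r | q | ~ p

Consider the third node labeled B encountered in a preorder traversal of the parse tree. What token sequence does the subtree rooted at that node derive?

[B [B [B [B [C [D p]]] | [C [D r]]] | [C [D q]]] | [C [D ~ [D p]]]]

p | r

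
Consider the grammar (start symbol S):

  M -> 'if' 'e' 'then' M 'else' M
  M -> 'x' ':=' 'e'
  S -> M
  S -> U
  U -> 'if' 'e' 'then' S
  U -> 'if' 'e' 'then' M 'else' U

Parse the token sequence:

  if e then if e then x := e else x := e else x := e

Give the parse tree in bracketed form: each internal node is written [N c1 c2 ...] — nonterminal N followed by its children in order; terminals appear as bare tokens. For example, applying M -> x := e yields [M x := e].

[S [M if e then [M if e then [M x := e] else [M x := e]] else [M x := e]]]

S
M
if e then M else M
if e then if e then M else M else M
if e then if e then x := e else M else M
if e then if e then x := e else x := e else M
if e then if e then x := e else x := e else x := e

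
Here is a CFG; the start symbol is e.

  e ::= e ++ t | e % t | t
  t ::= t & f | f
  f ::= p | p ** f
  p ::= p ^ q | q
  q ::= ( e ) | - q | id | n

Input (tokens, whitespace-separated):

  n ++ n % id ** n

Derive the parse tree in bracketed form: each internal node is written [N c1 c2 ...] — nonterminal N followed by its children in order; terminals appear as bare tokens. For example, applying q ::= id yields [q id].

[e [e [e [t [f [p [q n]]]]] ++ [t [f [p [q n]]]]] % [t [f [p [q id]] ** [f [p [q n]]]]]]

e
e % t
e ++ t % t
t ++ t % t
f ++ t % t
p ++ t % t
q ++ t % t
n ++ t % t
n ++ f % t
n ++ p % t
n ++ q % t
n ++ n % t
n ++ n % f
n ++ n % p ** f
n ++ n % q ** f
n ++ n % id ** f
n ++ n % id ** p
n ++ n % id ** q
n ++ n % id ** n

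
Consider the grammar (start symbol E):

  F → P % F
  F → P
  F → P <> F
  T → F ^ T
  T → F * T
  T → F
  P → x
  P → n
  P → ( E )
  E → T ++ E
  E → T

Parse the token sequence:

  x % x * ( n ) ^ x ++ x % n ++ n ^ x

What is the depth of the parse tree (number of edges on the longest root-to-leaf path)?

9

[E [T [F [P x] % [F [P x]]] * [T [F [P ( [E [T [F [P n]]]] )]] ^ [T [F [P x]]]]] ++ [E [T [F [P x] % [F [P n]]]] ++ [E [T [F [P n]] ^ [T [F [P x]]]]]]]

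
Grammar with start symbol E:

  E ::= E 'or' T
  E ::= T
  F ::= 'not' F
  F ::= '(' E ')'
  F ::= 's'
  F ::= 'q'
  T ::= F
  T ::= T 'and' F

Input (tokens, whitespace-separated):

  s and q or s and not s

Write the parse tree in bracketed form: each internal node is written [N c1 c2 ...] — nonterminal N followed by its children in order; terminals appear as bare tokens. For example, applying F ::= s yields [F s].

E
E or T
T or T
T and F or T
F and F or T
s and F or T
s and q or T
s and q or T and F
s and q or F and F
s and q or s and F
s and q or s and not F
s and q or s and not s

[E [E [T [T [F s]] and [F q]]] or [T [T [F s]] and [F not [F s]]]]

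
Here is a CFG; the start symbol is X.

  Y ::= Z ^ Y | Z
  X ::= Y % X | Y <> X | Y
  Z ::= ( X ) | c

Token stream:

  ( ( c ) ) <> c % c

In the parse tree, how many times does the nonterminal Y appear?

[X [Y [Z ( [X [Y [Z ( [X [Y [Z c]]] )]]] )]] <> [X [Y [Z c]] % [X [Y [Z c]]]]]

5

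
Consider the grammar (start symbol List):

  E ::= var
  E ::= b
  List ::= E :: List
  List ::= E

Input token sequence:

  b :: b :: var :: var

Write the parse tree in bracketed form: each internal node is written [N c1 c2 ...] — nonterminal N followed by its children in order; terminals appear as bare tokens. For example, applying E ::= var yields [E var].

List
E :: List
b :: List
b :: E :: List
b :: b :: List
b :: b :: E :: List
b :: b :: var :: List
b :: b :: var :: E
b :: b :: var :: var

[List [E b] :: [List [E b] :: [List [E var] :: [List [E var]]]]]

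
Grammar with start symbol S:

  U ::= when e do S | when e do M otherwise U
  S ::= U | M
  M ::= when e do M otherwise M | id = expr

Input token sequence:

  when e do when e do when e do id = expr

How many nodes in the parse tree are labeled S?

[S [U when e do [S [U when e do [S [U when e do [S [M id = expr]]]]]]]]

4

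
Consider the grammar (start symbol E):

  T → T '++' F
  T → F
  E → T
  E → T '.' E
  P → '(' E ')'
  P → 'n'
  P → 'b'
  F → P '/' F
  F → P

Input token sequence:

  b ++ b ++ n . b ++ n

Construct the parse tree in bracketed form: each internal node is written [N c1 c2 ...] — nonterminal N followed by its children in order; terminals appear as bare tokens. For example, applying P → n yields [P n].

[E [T [T [T [F [P b]]] ++ [F [P b]]] ++ [F [P n]]] . [E [T [T [F [P b]]] ++ [F [P n]]]]]

E
T . E
T ++ F . E
T ++ F ++ F . E
F ++ F ++ F . E
P ++ F ++ F . E
b ++ F ++ F . E
b ++ P ++ F . E
b ++ b ++ F . E
b ++ b ++ P . E
b ++ b ++ n . E
b ++ b ++ n . T
b ++ b ++ n . T ++ F
b ++ b ++ n . F ++ F
b ++ b ++ n . P ++ F
b ++ b ++ n . b ++ F
b ++ b ++ n . b ++ P
b ++ b ++ n . b ++ n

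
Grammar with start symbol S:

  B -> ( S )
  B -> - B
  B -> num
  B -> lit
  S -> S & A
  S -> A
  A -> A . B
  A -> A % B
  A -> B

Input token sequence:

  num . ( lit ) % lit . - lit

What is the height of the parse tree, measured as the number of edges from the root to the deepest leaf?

8

[S [A [A [A [A [B num]] . [B ( [S [A [B lit]]] )]] % [B lit]] . [B - [B lit]]]]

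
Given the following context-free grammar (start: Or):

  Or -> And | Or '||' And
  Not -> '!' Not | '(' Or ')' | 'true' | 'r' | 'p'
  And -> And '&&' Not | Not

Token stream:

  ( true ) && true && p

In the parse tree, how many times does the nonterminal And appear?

[Or [And [And [And [Not ( [Or [And [Not true]]] )]] && [Not true]] && [Not p]]]

4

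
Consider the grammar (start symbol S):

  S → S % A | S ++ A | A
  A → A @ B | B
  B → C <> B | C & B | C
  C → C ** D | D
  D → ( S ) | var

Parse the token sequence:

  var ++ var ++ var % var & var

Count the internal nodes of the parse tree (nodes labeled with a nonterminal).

[S [S [S [S [A [B [C [D var]]]]] ++ [A [B [C [D var]]]]] ++ [A [B [C [D var]]]]] % [A [B [C [D var]] & [B [C [D var]]]]]]

23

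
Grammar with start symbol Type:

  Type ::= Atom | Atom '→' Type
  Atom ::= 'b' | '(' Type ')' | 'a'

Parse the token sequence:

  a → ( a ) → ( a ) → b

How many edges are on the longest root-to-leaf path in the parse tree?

[Type [Atom a] → [Type [Atom ( [Type [Atom a]] )] → [Type [Atom ( [Type [Atom a]] )] → [Type [Atom b]]]]]

6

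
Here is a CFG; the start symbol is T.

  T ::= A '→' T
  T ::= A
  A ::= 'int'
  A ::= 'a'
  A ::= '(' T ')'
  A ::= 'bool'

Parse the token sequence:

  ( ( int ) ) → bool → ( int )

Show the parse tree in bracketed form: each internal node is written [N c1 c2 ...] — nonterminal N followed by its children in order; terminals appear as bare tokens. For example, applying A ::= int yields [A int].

[T [A ( [T [A ( [T [A int]] )]] )] → [T [A bool] → [T [A ( [T [A int]] )]]]]

T
A → T
( T ) → T
( A ) → T
( ( T ) ) → T
( ( A ) ) → T
( ( int ) ) → T
( ( int ) ) → A → T
( ( int ) ) → bool → T
( ( int ) ) → bool → A
( ( int ) ) → bool → ( T )
( ( int ) ) → bool → ( A )
( ( int ) ) → bool → ( int )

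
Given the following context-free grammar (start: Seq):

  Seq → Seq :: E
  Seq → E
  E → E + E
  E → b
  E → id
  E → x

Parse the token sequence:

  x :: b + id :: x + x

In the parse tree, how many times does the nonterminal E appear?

7

[Seq [Seq [Seq [E x]] :: [E [E b] + [E id]]] :: [E [E x] + [E x]]]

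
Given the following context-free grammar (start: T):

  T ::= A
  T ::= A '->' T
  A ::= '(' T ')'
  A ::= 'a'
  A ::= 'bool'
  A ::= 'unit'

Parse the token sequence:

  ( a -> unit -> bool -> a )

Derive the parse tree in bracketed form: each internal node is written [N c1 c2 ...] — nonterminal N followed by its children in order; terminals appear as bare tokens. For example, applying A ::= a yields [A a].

[T [A ( [T [A a] -> [T [A unit] -> [T [A bool] -> [T [A a]]]]] )]]

T
A
( T )
( A -> T )
( a -> T )
( a -> A -> T )
( a -> unit -> T )
( a -> unit -> A -> T )
( a -> unit -> bool -> T )
( a -> unit -> bool -> A )
( a -> unit -> bool -> a )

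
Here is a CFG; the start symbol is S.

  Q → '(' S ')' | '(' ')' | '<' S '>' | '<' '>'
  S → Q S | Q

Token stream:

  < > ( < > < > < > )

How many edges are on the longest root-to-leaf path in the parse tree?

7

[S [Q < >] [S [Q ( [S [Q < >] [S [Q < >] [S [Q < >]]]] )]]]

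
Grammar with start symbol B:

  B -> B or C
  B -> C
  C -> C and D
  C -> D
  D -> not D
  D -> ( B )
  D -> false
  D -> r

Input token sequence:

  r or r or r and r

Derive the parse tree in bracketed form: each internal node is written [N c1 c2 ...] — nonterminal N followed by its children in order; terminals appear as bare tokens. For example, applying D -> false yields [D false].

B
B or C
B or C or C
C or C or C
D or C or C
r or C or C
r or D or C
r or r or C
r or r or C and D
r or r or D and D
r or r or r and D
r or r or r and r

[B [B [B [C [D r]]] or [C [D r]]] or [C [C [D r]] and [D r]]]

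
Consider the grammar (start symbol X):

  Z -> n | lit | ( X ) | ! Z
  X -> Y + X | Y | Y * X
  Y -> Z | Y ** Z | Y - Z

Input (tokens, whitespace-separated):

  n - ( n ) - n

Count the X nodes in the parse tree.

2

[X [Y [Y [Y [Z n]] - [Z ( [X [Y [Z n]]] )]] - [Z n]]]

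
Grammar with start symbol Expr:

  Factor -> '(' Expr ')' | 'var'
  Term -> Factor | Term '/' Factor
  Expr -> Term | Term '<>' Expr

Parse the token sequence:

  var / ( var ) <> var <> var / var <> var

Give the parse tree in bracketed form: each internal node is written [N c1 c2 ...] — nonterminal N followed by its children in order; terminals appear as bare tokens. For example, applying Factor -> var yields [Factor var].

Expr
Term <> Expr
Term / Factor <> Expr
Factor / Factor <> Expr
var / Factor <> Expr
var / ( Expr ) <> Expr
var / ( Term ) <> Expr
var / ( Factor ) <> Expr
var / ( var ) <> Expr
var / ( var ) <> Term <> Expr
var / ( var ) <> Factor <> Expr
var / ( var ) <> var <> Expr
var / ( var ) <> var <> Term <> Expr
var / ( var ) <> var <> Term / Factor <> Expr
var / ( var ) <> var <> Factor / Factor <> Expr
var / ( var ) <> var <> var / Factor <> Expr
var / ( var ) <> var <> var / var <> Expr
var / ( var ) <> var <> var / var <> Term
var / ( var ) <> var <> var / var <> Factor
var / ( var ) <> var <> var / var <> var

[Expr [Term [Term [Factor var]] / [Factor ( [Expr [Term [Factor var]]] )]] <> [Expr [Term [Factor var]] <> [Expr [Term [Term [Factor var]] / [Factor var]] <> [Expr [Term [Factor var]]]]]]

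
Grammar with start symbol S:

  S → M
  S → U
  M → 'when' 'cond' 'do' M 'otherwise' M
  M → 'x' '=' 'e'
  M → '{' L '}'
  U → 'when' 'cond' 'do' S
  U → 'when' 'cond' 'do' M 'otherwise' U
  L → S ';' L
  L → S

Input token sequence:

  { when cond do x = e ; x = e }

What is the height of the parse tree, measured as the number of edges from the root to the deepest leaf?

[S [M { [L [S [U when cond do [S [M x = e]]]] ; [L [S [M x = e]]]] }]]

7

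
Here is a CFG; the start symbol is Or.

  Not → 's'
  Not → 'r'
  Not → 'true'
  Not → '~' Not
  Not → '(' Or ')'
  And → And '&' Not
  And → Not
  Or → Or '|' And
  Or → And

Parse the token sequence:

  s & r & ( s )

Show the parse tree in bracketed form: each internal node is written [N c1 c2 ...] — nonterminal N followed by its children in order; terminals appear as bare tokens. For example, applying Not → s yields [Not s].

Or
And
And & Not
And & Not & Not
Not & Not & Not
s & Not & Not
s & r & Not
s & r & ( Or )
s & r & ( And )
s & r & ( Not )
s & r & ( s )

[Or [And [And [And [Not s]] & [Not r]] & [Not ( [Or [And [Not s]]] )]]]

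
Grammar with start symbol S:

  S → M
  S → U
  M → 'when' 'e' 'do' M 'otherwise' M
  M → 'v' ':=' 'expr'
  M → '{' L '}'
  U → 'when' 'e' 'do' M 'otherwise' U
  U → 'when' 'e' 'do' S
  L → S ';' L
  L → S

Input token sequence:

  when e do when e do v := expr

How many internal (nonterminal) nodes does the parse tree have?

[S [U when e do [S [U when e do [S [M v := expr]]]]]]

6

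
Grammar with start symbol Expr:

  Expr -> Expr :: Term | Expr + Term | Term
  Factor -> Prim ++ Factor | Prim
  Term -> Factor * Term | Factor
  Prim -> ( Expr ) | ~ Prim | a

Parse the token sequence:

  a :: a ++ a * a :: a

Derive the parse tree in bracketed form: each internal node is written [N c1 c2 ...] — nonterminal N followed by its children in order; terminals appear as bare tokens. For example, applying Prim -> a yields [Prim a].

[Expr [Expr [Expr [Term [Factor [Prim a]]]] :: [Term [Factor [Prim a] ++ [Factor [Prim a]]] * [Term [Factor [Prim a]]]]] :: [Term [Factor [Prim a]]]]

Expr
Expr :: Term
Expr :: Term :: Term
Term :: Term :: Term
Factor :: Term :: Term
Prim :: Term :: Term
a :: Term :: Term
a :: Factor * Term :: Term
a :: Prim ++ Factor * Term :: Term
a :: a ++ Factor * Term :: Term
a :: a ++ Prim * Term :: Term
a :: a ++ a * Term :: Term
a :: a ++ a * Factor :: Term
a :: a ++ a * Prim :: Term
a :: a ++ a * a :: Term
a :: a ++ a * a :: Factor
a :: a ++ a * a :: Prim
a :: a ++ a * a :: a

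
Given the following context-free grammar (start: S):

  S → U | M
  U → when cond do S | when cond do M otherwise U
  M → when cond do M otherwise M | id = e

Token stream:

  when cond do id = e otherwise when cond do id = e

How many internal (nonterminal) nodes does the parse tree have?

[S [U when cond do [M id = e] otherwise [U when cond do [S [M id = e]]]]]

6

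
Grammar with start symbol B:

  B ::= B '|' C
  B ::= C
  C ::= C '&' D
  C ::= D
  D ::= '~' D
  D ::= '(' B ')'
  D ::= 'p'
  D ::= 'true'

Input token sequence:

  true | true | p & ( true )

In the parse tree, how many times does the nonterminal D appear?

[B [B [B [C [D true]]] | [C [D true]]] | [C [C [D p]] & [D ( [B [C [D true]]] )]]]

5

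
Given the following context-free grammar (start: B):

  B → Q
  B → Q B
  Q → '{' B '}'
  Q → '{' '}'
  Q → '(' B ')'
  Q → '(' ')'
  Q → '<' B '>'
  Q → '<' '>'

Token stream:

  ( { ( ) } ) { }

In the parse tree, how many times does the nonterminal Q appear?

[B [Q ( [B [Q { [B [Q ( )]] }]] )] [B [Q { }]]]

4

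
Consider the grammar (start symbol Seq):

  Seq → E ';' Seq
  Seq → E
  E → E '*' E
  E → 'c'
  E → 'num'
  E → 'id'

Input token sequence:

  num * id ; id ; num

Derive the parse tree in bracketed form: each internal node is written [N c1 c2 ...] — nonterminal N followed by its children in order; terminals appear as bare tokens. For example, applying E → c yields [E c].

Seq
E ; Seq
E * E ; Seq
num * E ; Seq
num * id ; Seq
num * id ; E ; Seq
num * id ; id ; Seq
num * id ; id ; E
num * id ; id ; num

[Seq [E [E num] * [E id]] ; [Seq [E id] ; [Seq [E num]]]]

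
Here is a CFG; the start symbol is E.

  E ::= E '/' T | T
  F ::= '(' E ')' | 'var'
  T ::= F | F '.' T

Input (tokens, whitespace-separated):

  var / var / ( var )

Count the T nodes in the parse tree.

[E [E [E [T [F var]]] / [T [F var]]] / [T [F ( [E [T [F var]]] )]]]

4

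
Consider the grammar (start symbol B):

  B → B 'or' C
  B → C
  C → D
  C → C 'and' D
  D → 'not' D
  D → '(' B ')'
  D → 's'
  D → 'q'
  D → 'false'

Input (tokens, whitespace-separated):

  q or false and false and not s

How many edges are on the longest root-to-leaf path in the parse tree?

[B [B [C [D q]]] or [C [C [C [D false]] and [D false]] and [D not [D s]]]]

5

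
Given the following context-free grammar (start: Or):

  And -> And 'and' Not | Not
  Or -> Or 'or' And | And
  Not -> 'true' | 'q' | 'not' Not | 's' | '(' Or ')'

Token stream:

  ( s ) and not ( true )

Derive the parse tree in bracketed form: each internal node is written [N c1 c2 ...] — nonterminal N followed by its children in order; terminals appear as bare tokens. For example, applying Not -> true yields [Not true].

[Or [And [And [Not ( [Or [And [Not s]]] )]] and [Not not [Not ( [Or [And [Not true]]] )]]]]

Or
And
And and Not
Not and Not
( Or ) and Not
( And ) and Not
( Not ) and Not
( s ) and Not
( s ) and not Not
( s ) and not ( Or )
( s ) and not ( And )
( s ) and not ( Not )
( s ) and not ( true )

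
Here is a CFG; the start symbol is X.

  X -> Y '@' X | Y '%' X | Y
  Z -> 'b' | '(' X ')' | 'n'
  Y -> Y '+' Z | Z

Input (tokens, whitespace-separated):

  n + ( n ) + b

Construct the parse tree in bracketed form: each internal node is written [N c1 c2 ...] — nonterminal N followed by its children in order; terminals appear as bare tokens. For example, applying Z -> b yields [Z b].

[X [Y [Y [Y [Z n]] + [Z ( [X [Y [Z n]]] )]] + [Z b]]]

X
Y
Y + Z
Y + Z + Z
Z + Z + Z
n + Z + Z
n + ( X ) + Z
n + ( Y ) + Z
n + ( Z ) + Z
n + ( n ) + Z
n + ( n ) + b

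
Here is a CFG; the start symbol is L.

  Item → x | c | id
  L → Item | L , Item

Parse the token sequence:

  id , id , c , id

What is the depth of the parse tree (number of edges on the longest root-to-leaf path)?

5

[L [L [L [L [Item id]] , [Item id]] , [Item c]] , [Item id]]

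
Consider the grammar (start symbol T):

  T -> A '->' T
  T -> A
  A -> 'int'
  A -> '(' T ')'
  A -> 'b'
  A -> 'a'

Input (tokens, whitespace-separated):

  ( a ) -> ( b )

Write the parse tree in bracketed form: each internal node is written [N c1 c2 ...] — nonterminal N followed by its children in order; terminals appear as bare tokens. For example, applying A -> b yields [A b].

[T [A ( [T [A a]] )] -> [T [A ( [T [A b]] )]]]

T
A -> T
( T ) -> T
( A ) -> T
( a ) -> T
( a ) -> A
( a ) -> ( T )
( a ) -> ( A )
( a ) -> ( b )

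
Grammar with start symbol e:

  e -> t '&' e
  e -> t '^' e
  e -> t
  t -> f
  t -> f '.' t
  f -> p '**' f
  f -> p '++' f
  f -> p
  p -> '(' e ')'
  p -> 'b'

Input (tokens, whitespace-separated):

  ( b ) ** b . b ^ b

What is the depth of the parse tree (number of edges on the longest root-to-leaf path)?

[e [t [f [p ( [e [t [f [p b]]]] )] ** [f [p b]]] . [t [f [p b]]]] ^ [e [t [f [p b]]]]]

8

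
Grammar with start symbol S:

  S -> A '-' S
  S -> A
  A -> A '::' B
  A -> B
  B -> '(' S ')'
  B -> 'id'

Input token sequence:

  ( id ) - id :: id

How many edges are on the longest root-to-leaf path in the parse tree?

6

[S [A [B ( [S [A [B id]]] )]] - [S [A [A [B id]] :: [B id]]]]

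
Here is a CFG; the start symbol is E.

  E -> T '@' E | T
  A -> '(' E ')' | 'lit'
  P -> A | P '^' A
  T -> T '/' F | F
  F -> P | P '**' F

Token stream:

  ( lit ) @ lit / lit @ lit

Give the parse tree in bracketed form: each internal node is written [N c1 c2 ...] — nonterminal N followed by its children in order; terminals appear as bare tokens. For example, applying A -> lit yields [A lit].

[E [T [F [P [A ( [E [T [F [P [A lit]]]]] )]]]] @ [E [T [T [F [P [A lit]]]] / [F [P [A lit]]]] @ [E [T [F [P [A lit]]]]]]]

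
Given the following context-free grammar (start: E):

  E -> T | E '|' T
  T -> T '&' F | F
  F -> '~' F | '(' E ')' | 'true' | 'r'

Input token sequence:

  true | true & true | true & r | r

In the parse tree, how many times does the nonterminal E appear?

[E [E [E [E [T [F true]]] | [T [T [F true]] & [F true]]] | [T [T [F true]] & [F r]]] | [T [F r]]]

4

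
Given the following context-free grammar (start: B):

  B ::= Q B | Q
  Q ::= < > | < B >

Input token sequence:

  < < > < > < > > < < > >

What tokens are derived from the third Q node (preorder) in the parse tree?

[B [Q < [B [Q < >] [B [Q < >] [B [Q < >]]]] >] [B [Q < [B [Q < >]] >]]]

< >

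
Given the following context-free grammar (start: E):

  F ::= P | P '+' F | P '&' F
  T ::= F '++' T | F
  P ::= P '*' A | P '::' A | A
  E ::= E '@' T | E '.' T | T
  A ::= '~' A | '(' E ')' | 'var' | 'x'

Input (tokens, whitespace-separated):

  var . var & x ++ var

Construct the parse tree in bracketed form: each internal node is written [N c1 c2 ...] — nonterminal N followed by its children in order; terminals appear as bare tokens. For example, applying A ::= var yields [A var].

E
E . T
T . T
F . T
P . T
A . T
var . T
var . F ++ T
var . P & F ++ T
var . A & F ++ T
var . var & F ++ T
var . var & P ++ T
var . var & A ++ T
var . var & x ++ T
var . var & x ++ F
var . var & x ++ P
var . var & x ++ A
var . var & x ++ var

[E [E [T [F [P [A var]]]]] . [T [F [P [A var]] & [F [P [A x]]]] ++ [T [F [P [A var]]]]]]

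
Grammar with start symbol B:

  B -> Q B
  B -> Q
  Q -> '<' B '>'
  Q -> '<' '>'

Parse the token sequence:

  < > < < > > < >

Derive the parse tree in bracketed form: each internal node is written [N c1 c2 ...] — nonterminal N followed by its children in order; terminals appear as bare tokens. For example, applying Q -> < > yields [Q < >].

B
Q B
< > B
< > Q B
< > < B > B
< > < Q > B
< > < < > > B
< > < < > > Q
< > < < > > < >

[B [Q < >] [B [Q < [B [Q < >]] >] [B [Q < >]]]]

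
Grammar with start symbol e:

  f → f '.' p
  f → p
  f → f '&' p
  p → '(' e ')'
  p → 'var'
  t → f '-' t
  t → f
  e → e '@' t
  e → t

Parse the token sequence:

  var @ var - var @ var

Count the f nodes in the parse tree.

4

[e [e [e [t [f [p var]]]] @ [t [f [p var]] - [t [f [p var]]]]] @ [t [f [p var]]]]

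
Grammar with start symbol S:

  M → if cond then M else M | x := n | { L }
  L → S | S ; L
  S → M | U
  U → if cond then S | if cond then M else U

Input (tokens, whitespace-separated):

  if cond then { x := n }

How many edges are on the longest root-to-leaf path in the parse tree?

7

[S [U if cond then [S [M { [L [S [M x := n]]] }]]]]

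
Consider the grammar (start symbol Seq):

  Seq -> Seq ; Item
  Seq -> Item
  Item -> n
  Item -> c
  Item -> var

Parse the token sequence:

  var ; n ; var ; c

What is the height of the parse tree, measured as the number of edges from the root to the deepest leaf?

5

[Seq [Seq [Seq [Seq [Item var]] ; [Item n]] ; [Item var]] ; [Item c]]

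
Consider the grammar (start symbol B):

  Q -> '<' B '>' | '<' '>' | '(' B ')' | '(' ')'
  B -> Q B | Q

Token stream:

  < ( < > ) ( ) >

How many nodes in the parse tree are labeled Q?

[B [Q < [B [Q ( [B [Q < >]] )] [B [Q ( )]]] >]]

4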